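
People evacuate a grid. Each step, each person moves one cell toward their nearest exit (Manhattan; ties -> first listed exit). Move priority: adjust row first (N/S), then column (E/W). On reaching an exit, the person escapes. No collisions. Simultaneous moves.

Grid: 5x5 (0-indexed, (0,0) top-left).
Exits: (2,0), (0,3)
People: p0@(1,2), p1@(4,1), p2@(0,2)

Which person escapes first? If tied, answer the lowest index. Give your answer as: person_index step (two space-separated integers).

Step 1: p0:(1,2)->(0,2) | p1:(4,1)->(3,1) | p2:(0,2)->(0,3)->EXIT
Step 2: p0:(0,2)->(0,3)->EXIT | p1:(3,1)->(2,1) | p2:escaped
Step 3: p0:escaped | p1:(2,1)->(2,0)->EXIT | p2:escaped
Exit steps: [2, 3, 1]
First to escape: p2 at step 1

Answer: 2 1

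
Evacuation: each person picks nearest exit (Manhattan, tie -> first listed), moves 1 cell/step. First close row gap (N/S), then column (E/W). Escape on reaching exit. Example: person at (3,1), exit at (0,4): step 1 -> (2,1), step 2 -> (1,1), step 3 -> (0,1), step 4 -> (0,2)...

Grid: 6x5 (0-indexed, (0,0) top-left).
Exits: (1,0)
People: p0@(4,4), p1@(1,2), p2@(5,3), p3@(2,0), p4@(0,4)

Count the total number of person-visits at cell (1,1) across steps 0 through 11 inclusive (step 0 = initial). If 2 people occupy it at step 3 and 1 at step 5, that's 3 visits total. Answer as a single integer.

Step 0: p0@(4,4) p1@(1,2) p2@(5,3) p3@(2,0) p4@(0,4) -> at (1,1): 0 [-], cum=0
Step 1: p0@(3,4) p1@(1,1) p2@(4,3) p3@ESC p4@(1,4) -> at (1,1): 1 [p1], cum=1
Step 2: p0@(2,4) p1@ESC p2@(3,3) p3@ESC p4@(1,3) -> at (1,1): 0 [-], cum=1
Step 3: p0@(1,4) p1@ESC p2@(2,3) p3@ESC p4@(1,2) -> at (1,1): 0 [-], cum=1
Step 4: p0@(1,3) p1@ESC p2@(1,3) p3@ESC p4@(1,1) -> at (1,1): 1 [p4], cum=2
Step 5: p0@(1,2) p1@ESC p2@(1,2) p3@ESC p4@ESC -> at (1,1): 0 [-], cum=2
Step 6: p0@(1,1) p1@ESC p2@(1,1) p3@ESC p4@ESC -> at (1,1): 2 [p0,p2], cum=4
Step 7: p0@ESC p1@ESC p2@ESC p3@ESC p4@ESC -> at (1,1): 0 [-], cum=4
Total visits = 4

Answer: 4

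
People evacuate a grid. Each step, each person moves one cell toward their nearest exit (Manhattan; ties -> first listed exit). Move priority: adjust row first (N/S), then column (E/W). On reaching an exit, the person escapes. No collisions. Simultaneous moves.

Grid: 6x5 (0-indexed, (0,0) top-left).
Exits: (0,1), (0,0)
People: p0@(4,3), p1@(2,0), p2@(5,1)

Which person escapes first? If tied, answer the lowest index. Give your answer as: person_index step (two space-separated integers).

Step 1: p0:(4,3)->(3,3) | p1:(2,0)->(1,0) | p2:(5,1)->(4,1)
Step 2: p0:(3,3)->(2,3) | p1:(1,0)->(0,0)->EXIT | p2:(4,1)->(3,1)
Step 3: p0:(2,3)->(1,3) | p1:escaped | p2:(3,1)->(2,1)
Step 4: p0:(1,3)->(0,3) | p1:escaped | p2:(2,1)->(1,1)
Step 5: p0:(0,3)->(0,2) | p1:escaped | p2:(1,1)->(0,1)->EXIT
Step 6: p0:(0,2)->(0,1)->EXIT | p1:escaped | p2:escaped
Exit steps: [6, 2, 5]
First to escape: p1 at step 2

Answer: 1 2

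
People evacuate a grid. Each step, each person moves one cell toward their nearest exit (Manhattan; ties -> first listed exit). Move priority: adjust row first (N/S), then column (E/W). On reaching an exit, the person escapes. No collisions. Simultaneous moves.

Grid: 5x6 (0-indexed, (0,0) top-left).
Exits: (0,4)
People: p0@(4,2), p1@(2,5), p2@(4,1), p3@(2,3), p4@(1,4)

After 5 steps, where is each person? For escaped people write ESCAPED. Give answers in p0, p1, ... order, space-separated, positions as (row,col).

Step 1: p0:(4,2)->(3,2) | p1:(2,5)->(1,5) | p2:(4,1)->(3,1) | p3:(2,3)->(1,3) | p4:(1,4)->(0,4)->EXIT
Step 2: p0:(3,2)->(2,2) | p1:(1,5)->(0,5) | p2:(3,1)->(2,1) | p3:(1,3)->(0,3) | p4:escaped
Step 3: p0:(2,2)->(1,2) | p1:(0,5)->(0,4)->EXIT | p2:(2,1)->(1,1) | p3:(0,3)->(0,4)->EXIT | p4:escaped
Step 4: p0:(1,2)->(0,2) | p1:escaped | p2:(1,1)->(0,1) | p3:escaped | p4:escaped
Step 5: p0:(0,2)->(0,3) | p1:escaped | p2:(0,1)->(0,2) | p3:escaped | p4:escaped

(0,3) ESCAPED (0,2) ESCAPED ESCAPED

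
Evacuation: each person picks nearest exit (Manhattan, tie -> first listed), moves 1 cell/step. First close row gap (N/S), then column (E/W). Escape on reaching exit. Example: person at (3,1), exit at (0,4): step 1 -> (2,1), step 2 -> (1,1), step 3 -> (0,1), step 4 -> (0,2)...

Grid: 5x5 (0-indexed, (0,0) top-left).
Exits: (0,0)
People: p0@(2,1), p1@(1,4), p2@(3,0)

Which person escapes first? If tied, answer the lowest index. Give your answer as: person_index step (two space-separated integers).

Answer: 0 3

Derivation:
Step 1: p0:(2,1)->(1,1) | p1:(1,4)->(0,4) | p2:(3,0)->(2,0)
Step 2: p0:(1,1)->(0,1) | p1:(0,4)->(0,3) | p2:(2,0)->(1,0)
Step 3: p0:(0,1)->(0,0)->EXIT | p1:(0,3)->(0,2) | p2:(1,0)->(0,0)->EXIT
Step 4: p0:escaped | p1:(0,2)->(0,1) | p2:escaped
Step 5: p0:escaped | p1:(0,1)->(0,0)->EXIT | p2:escaped
Exit steps: [3, 5, 3]
First to escape: p0 at step 3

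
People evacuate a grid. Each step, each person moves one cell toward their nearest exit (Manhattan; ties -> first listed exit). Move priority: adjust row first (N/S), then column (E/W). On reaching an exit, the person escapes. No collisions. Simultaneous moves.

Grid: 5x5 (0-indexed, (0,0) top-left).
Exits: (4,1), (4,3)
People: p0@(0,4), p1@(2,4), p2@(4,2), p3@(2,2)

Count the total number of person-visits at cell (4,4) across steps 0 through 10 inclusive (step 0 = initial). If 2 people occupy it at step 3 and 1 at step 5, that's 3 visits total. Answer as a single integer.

Step 0: p0@(0,4) p1@(2,4) p2@(4,2) p3@(2,2) -> at (4,4): 0 [-], cum=0
Step 1: p0@(1,4) p1@(3,4) p2@ESC p3@(3,2) -> at (4,4): 0 [-], cum=0
Step 2: p0@(2,4) p1@(4,4) p2@ESC p3@(4,2) -> at (4,4): 1 [p1], cum=1
Step 3: p0@(3,4) p1@ESC p2@ESC p3@ESC -> at (4,4): 0 [-], cum=1
Step 4: p0@(4,4) p1@ESC p2@ESC p3@ESC -> at (4,4): 1 [p0], cum=2
Step 5: p0@ESC p1@ESC p2@ESC p3@ESC -> at (4,4): 0 [-], cum=2
Total visits = 2

Answer: 2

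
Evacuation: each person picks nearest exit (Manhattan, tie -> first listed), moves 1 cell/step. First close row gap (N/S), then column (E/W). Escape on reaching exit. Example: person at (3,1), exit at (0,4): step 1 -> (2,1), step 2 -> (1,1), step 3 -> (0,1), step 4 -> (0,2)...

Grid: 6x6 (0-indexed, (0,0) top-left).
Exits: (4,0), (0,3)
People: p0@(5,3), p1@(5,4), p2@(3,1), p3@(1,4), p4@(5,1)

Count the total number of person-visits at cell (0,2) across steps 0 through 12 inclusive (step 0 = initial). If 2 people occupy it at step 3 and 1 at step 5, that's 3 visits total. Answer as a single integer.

Answer: 0

Derivation:
Step 0: p0@(5,3) p1@(5,4) p2@(3,1) p3@(1,4) p4@(5,1) -> at (0,2): 0 [-], cum=0
Step 1: p0@(4,3) p1@(4,4) p2@(4,1) p3@(0,4) p4@(4,1) -> at (0,2): 0 [-], cum=0
Step 2: p0@(4,2) p1@(4,3) p2@ESC p3@ESC p4@ESC -> at (0,2): 0 [-], cum=0
Step 3: p0@(4,1) p1@(4,2) p2@ESC p3@ESC p4@ESC -> at (0,2): 0 [-], cum=0
Step 4: p0@ESC p1@(4,1) p2@ESC p3@ESC p4@ESC -> at (0,2): 0 [-], cum=0
Step 5: p0@ESC p1@ESC p2@ESC p3@ESC p4@ESC -> at (0,2): 0 [-], cum=0
Total visits = 0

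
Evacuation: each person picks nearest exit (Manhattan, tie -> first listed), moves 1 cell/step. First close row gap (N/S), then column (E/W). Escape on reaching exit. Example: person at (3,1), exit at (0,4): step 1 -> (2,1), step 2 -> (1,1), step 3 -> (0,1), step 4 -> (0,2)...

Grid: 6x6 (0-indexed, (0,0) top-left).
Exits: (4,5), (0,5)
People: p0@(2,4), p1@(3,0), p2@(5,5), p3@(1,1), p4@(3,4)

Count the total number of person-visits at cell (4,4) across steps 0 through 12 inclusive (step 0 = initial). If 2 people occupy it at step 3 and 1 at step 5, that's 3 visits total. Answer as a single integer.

Answer: 3

Derivation:
Step 0: p0@(2,4) p1@(3,0) p2@(5,5) p3@(1,1) p4@(3,4) -> at (4,4): 0 [-], cum=0
Step 1: p0@(3,4) p1@(4,0) p2@ESC p3@(0,1) p4@(4,4) -> at (4,4): 1 [p4], cum=1
Step 2: p0@(4,4) p1@(4,1) p2@ESC p3@(0,2) p4@ESC -> at (4,4): 1 [p0], cum=2
Step 3: p0@ESC p1@(4,2) p2@ESC p3@(0,3) p4@ESC -> at (4,4): 0 [-], cum=2
Step 4: p0@ESC p1@(4,3) p2@ESC p3@(0,4) p4@ESC -> at (4,4): 0 [-], cum=2
Step 5: p0@ESC p1@(4,4) p2@ESC p3@ESC p4@ESC -> at (4,4): 1 [p1], cum=3
Step 6: p0@ESC p1@ESC p2@ESC p3@ESC p4@ESC -> at (4,4): 0 [-], cum=3
Total visits = 3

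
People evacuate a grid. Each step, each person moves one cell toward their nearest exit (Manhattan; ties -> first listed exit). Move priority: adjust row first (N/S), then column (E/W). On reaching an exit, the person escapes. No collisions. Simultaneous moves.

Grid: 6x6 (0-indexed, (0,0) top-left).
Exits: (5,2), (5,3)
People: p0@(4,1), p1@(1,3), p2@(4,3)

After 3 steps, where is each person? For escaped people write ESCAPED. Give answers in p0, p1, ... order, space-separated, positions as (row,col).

Step 1: p0:(4,1)->(5,1) | p1:(1,3)->(2,3) | p2:(4,3)->(5,3)->EXIT
Step 2: p0:(5,1)->(5,2)->EXIT | p1:(2,3)->(3,3) | p2:escaped
Step 3: p0:escaped | p1:(3,3)->(4,3) | p2:escaped

ESCAPED (4,3) ESCAPED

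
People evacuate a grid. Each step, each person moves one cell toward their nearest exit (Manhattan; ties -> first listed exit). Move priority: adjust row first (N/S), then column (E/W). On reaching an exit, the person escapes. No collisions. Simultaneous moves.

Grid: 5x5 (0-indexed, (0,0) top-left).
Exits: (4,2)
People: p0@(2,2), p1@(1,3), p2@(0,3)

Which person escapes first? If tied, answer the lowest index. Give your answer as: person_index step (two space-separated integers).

Step 1: p0:(2,2)->(3,2) | p1:(1,3)->(2,3) | p2:(0,3)->(1,3)
Step 2: p0:(3,2)->(4,2)->EXIT | p1:(2,3)->(3,3) | p2:(1,3)->(2,3)
Step 3: p0:escaped | p1:(3,3)->(4,3) | p2:(2,3)->(3,3)
Step 4: p0:escaped | p1:(4,3)->(4,2)->EXIT | p2:(3,3)->(4,3)
Step 5: p0:escaped | p1:escaped | p2:(4,3)->(4,2)->EXIT
Exit steps: [2, 4, 5]
First to escape: p0 at step 2

Answer: 0 2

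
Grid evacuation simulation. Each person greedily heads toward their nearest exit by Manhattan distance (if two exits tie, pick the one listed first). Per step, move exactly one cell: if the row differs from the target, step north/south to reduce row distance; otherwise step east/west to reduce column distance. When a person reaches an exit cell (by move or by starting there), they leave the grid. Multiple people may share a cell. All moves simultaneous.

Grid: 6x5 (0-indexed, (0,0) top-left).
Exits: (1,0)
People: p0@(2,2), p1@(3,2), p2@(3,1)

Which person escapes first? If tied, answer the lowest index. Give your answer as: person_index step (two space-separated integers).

Answer: 0 3

Derivation:
Step 1: p0:(2,2)->(1,2) | p1:(3,2)->(2,2) | p2:(3,1)->(2,1)
Step 2: p0:(1,2)->(1,1) | p1:(2,2)->(1,2) | p2:(2,1)->(1,1)
Step 3: p0:(1,1)->(1,0)->EXIT | p1:(1,2)->(1,1) | p2:(1,1)->(1,0)->EXIT
Step 4: p0:escaped | p1:(1,1)->(1,0)->EXIT | p2:escaped
Exit steps: [3, 4, 3]
First to escape: p0 at step 3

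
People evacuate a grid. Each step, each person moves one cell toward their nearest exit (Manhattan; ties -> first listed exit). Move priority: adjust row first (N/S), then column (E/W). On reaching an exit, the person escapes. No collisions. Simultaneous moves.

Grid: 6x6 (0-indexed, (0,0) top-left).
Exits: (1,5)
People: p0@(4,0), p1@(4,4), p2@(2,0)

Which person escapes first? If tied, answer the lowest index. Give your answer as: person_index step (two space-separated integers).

Step 1: p0:(4,0)->(3,0) | p1:(4,4)->(3,4) | p2:(2,0)->(1,0)
Step 2: p0:(3,0)->(2,0) | p1:(3,4)->(2,4) | p2:(1,0)->(1,1)
Step 3: p0:(2,0)->(1,0) | p1:(2,4)->(1,4) | p2:(1,1)->(1,2)
Step 4: p0:(1,0)->(1,1) | p1:(1,4)->(1,5)->EXIT | p2:(1,2)->(1,3)
Step 5: p0:(1,1)->(1,2) | p1:escaped | p2:(1,3)->(1,4)
Step 6: p0:(1,2)->(1,3) | p1:escaped | p2:(1,4)->(1,5)->EXIT
Step 7: p0:(1,3)->(1,4) | p1:escaped | p2:escaped
Step 8: p0:(1,4)->(1,5)->EXIT | p1:escaped | p2:escaped
Exit steps: [8, 4, 6]
First to escape: p1 at step 4

Answer: 1 4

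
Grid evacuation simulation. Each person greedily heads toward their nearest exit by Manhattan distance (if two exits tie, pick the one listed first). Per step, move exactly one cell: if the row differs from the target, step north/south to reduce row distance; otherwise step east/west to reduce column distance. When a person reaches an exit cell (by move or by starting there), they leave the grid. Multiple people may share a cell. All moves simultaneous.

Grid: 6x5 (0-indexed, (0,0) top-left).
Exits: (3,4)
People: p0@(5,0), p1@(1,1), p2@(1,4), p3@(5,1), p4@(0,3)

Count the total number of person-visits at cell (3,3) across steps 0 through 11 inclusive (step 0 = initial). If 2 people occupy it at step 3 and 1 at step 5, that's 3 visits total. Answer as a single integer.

Answer: 4

Derivation:
Step 0: p0@(5,0) p1@(1,1) p2@(1,4) p3@(5,1) p4@(0,3) -> at (3,3): 0 [-], cum=0
Step 1: p0@(4,0) p1@(2,1) p2@(2,4) p3@(4,1) p4@(1,3) -> at (3,3): 0 [-], cum=0
Step 2: p0@(3,0) p1@(3,1) p2@ESC p3@(3,1) p4@(2,3) -> at (3,3): 0 [-], cum=0
Step 3: p0@(3,1) p1@(3,2) p2@ESC p3@(3,2) p4@(3,3) -> at (3,3): 1 [p4], cum=1
Step 4: p0@(3,2) p1@(3,3) p2@ESC p3@(3,3) p4@ESC -> at (3,3): 2 [p1,p3], cum=3
Step 5: p0@(3,3) p1@ESC p2@ESC p3@ESC p4@ESC -> at (3,3): 1 [p0], cum=4
Step 6: p0@ESC p1@ESC p2@ESC p3@ESC p4@ESC -> at (3,3): 0 [-], cum=4
Total visits = 4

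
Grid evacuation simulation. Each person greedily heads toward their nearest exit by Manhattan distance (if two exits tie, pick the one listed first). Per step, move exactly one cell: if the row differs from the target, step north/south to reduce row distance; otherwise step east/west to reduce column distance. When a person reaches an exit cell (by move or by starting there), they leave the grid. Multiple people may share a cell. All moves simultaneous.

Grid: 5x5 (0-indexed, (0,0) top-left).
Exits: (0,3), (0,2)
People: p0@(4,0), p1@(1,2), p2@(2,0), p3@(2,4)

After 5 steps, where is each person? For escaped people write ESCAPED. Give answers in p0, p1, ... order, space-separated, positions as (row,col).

Step 1: p0:(4,0)->(3,0) | p1:(1,2)->(0,2)->EXIT | p2:(2,0)->(1,0) | p3:(2,4)->(1,4)
Step 2: p0:(3,0)->(2,0) | p1:escaped | p2:(1,0)->(0,0) | p3:(1,4)->(0,4)
Step 3: p0:(2,0)->(1,0) | p1:escaped | p2:(0,0)->(0,1) | p3:(0,4)->(0,3)->EXIT
Step 4: p0:(1,0)->(0,0) | p1:escaped | p2:(0,1)->(0,2)->EXIT | p3:escaped
Step 5: p0:(0,0)->(0,1) | p1:escaped | p2:escaped | p3:escaped

(0,1) ESCAPED ESCAPED ESCAPED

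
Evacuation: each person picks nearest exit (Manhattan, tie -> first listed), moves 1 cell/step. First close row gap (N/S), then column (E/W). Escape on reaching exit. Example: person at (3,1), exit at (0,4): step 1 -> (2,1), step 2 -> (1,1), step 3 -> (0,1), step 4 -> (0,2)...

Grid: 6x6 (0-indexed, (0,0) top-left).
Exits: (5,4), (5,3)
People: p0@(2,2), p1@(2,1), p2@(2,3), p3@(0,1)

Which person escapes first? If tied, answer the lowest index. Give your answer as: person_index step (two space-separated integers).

Answer: 2 3

Derivation:
Step 1: p0:(2,2)->(3,2) | p1:(2,1)->(3,1) | p2:(2,3)->(3,3) | p3:(0,1)->(1,1)
Step 2: p0:(3,2)->(4,2) | p1:(3,1)->(4,1) | p2:(3,3)->(4,3) | p3:(1,1)->(2,1)
Step 3: p0:(4,2)->(5,2) | p1:(4,1)->(5,1) | p2:(4,3)->(5,3)->EXIT | p3:(2,1)->(3,1)
Step 4: p0:(5,2)->(5,3)->EXIT | p1:(5,1)->(5,2) | p2:escaped | p3:(3,1)->(4,1)
Step 5: p0:escaped | p1:(5,2)->(5,3)->EXIT | p2:escaped | p3:(4,1)->(5,1)
Step 6: p0:escaped | p1:escaped | p2:escaped | p3:(5,1)->(5,2)
Step 7: p0:escaped | p1:escaped | p2:escaped | p3:(5,2)->(5,3)->EXIT
Exit steps: [4, 5, 3, 7]
First to escape: p2 at step 3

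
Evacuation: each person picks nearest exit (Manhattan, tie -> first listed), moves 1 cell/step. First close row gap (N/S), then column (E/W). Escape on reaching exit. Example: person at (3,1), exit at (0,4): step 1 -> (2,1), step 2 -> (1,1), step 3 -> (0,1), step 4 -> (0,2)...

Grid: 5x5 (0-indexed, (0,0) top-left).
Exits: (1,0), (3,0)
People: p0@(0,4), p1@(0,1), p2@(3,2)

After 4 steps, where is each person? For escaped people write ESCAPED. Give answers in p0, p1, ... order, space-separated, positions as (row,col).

Step 1: p0:(0,4)->(1,4) | p1:(0,1)->(1,1) | p2:(3,2)->(3,1)
Step 2: p0:(1,4)->(1,3) | p1:(1,1)->(1,0)->EXIT | p2:(3,1)->(3,0)->EXIT
Step 3: p0:(1,3)->(1,2) | p1:escaped | p2:escaped
Step 4: p0:(1,2)->(1,1) | p1:escaped | p2:escaped

(1,1) ESCAPED ESCAPED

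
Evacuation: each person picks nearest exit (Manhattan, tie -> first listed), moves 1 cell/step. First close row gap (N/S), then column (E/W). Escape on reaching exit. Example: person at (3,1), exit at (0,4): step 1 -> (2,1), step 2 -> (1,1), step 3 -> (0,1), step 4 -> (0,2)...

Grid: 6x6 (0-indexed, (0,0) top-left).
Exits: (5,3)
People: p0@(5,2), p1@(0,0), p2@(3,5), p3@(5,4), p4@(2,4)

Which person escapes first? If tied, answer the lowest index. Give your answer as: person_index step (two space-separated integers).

Answer: 0 1

Derivation:
Step 1: p0:(5,2)->(5,3)->EXIT | p1:(0,0)->(1,0) | p2:(3,5)->(4,5) | p3:(5,4)->(5,3)->EXIT | p4:(2,4)->(3,4)
Step 2: p0:escaped | p1:(1,0)->(2,0) | p2:(4,5)->(5,5) | p3:escaped | p4:(3,4)->(4,4)
Step 3: p0:escaped | p1:(2,0)->(3,0) | p2:(5,5)->(5,4) | p3:escaped | p4:(4,4)->(5,4)
Step 4: p0:escaped | p1:(3,0)->(4,0) | p2:(5,4)->(5,3)->EXIT | p3:escaped | p4:(5,4)->(5,3)->EXIT
Step 5: p0:escaped | p1:(4,0)->(5,0) | p2:escaped | p3:escaped | p4:escaped
Step 6: p0:escaped | p1:(5,0)->(5,1) | p2:escaped | p3:escaped | p4:escaped
Step 7: p0:escaped | p1:(5,1)->(5,2) | p2:escaped | p3:escaped | p4:escaped
Step 8: p0:escaped | p1:(5,2)->(5,3)->EXIT | p2:escaped | p3:escaped | p4:escaped
Exit steps: [1, 8, 4, 1, 4]
First to escape: p0 at step 1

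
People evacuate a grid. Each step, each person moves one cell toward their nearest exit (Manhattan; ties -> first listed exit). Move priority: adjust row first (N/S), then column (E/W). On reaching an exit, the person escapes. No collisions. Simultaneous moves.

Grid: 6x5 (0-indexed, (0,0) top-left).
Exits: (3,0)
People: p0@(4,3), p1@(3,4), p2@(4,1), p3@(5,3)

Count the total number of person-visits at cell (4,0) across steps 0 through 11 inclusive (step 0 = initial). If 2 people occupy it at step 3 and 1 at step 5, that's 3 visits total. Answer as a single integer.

Answer: 0

Derivation:
Step 0: p0@(4,3) p1@(3,4) p2@(4,1) p3@(5,3) -> at (4,0): 0 [-], cum=0
Step 1: p0@(3,3) p1@(3,3) p2@(3,1) p3@(4,3) -> at (4,0): 0 [-], cum=0
Step 2: p0@(3,2) p1@(3,2) p2@ESC p3@(3,3) -> at (4,0): 0 [-], cum=0
Step 3: p0@(3,1) p1@(3,1) p2@ESC p3@(3,2) -> at (4,0): 0 [-], cum=0
Step 4: p0@ESC p1@ESC p2@ESC p3@(3,1) -> at (4,0): 0 [-], cum=0
Step 5: p0@ESC p1@ESC p2@ESC p3@ESC -> at (4,0): 0 [-], cum=0
Total visits = 0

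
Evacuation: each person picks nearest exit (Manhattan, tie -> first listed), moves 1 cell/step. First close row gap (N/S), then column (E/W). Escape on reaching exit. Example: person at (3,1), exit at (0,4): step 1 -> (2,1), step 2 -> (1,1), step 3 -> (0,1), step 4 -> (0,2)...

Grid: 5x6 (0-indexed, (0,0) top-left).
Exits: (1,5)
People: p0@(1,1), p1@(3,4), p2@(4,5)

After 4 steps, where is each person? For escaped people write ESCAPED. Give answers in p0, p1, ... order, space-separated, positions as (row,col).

Step 1: p0:(1,1)->(1,2) | p1:(3,4)->(2,4) | p2:(4,5)->(3,5)
Step 2: p0:(1,2)->(1,3) | p1:(2,4)->(1,4) | p2:(3,5)->(2,5)
Step 3: p0:(1,3)->(1,4) | p1:(1,4)->(1,5)->EXIT | p2:(2,5)->(1,5)->EXIT
Step 4: p0:(1,4)->(1,5)->EXIT | p1:escaped | p2:escaped

ESCAPED ESCAPED ESCAPED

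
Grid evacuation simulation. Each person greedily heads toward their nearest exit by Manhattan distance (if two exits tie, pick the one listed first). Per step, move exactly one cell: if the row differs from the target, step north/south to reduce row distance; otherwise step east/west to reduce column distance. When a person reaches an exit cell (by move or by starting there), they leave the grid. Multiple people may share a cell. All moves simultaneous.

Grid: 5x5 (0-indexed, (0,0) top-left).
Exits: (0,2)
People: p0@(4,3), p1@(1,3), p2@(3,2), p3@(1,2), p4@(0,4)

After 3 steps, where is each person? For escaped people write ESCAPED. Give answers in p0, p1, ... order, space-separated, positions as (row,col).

Step 1: p0:(4,3)->(3,3) | p1:(1,3)->(0,3) | p2:(3,2)->(2,2) | p3:(1,2)->(0,2)->EXIT | p4:(0,4)->(0,3)
Step 2: p0:(3,3)->(2,3) | p1:(0,3)->(0,2)->EXIT | p2:(2,2)->(1,2) | p3:escaped | p4:(0,3)->(0,2)->EXIT
Step 3: p0:(2,3)->(1,3) | p1:escaped | p2:(1,2)->(0,2)->EXIT | p3:escaped | p4:escaped

(1,3) ESCAPED ESCAPED ESCAPED ESCAPED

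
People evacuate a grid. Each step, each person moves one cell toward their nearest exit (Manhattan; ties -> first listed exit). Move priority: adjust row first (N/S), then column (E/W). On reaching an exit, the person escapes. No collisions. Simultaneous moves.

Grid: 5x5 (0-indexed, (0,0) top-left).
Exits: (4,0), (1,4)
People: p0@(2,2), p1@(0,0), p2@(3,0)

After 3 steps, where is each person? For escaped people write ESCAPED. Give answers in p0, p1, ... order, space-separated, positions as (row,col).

Step 1: p0:(2,2)->(1,2) | p1:(0,0)->(1,0) | p2:(3,0)->(4,0)->EXIT
Step 2: p0:(1,2)->(1,3) | p1:(1,0)->(2,0) | p2:escaped
Step 3: p0:(1,3)->(1,4)->EXIT | p1:(2,0)->(3,0) | p2:escaped

ESCAPED (3,0) ESCAPED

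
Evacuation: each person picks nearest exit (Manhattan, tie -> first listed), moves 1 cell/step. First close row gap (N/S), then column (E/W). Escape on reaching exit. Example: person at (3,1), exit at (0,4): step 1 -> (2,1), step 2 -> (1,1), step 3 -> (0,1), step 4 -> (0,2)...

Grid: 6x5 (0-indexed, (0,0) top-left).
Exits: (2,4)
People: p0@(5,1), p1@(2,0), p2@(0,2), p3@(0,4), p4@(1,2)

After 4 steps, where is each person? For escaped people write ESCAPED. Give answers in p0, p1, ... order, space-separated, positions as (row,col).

Step 1: p0:(5,1)->(4,1) | p1:(2,0)->(2,1) | p2:(0,2)->(1,2) | p3:(0,4)->(1,4) | p4:(1,2)->(2,2)
Step 2: p0:(4,1)->(3,1) | p1:(2,1)->(2,2) | p2:(1,2)->(2,2) | p3:(1,4)->(2,4)->EXIT | p4:(2,2)->(2,3)
Step 3: p0:(3,1)->(2,1) | p1:(2,2)->(2,3) | p2:(2,2)->(2,3) | p3:escaped | p4:(2,3)->(2,4)->EXIT
Step 4: p0:(2,1)->(2,2) | p1:(2,3)->(2,4)->EXIT | p2:(2,3)->(2,4)->EXIT | p3:escaped | p4:escaped

(2,2) ESCAPED ESCAPED ESCAPED ESCAPED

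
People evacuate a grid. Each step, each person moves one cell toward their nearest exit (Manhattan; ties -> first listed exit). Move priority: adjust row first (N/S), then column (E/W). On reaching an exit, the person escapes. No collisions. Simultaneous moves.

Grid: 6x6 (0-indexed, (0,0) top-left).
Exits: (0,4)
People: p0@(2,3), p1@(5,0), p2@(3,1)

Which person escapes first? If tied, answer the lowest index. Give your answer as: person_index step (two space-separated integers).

Step 1: p0:(2,3)->(1,3) | p1:(5,0)->(4,0) | p2:(3,1)->(2,1)
Step 2: p0:(1,3)->(0,3) | p1:(4,0)->(3,0) | p2:(2,1)->(1,1)
Step 3: p0:(0,3)->(0,4)->EXIT | p1:(3,0)->(2,0) | p2:(1,1)->(0,1)
Step 4: p0:escaped | p1:(2,0)->(1,0) | p2:(0,1)->(0,2)
Step 5: p0:escaped | p1:(1,0)->(0,0) | p2:(0,2)->(0,3)
Step 6: p0:escaped | p1:(0,0)->(0,1) | p2:(0,3)->(0,4)->EXIT
Step 7: p0:escaped | p1:(0,1)->(0,2) | p2:escaped
Step 8: p0:escaped | p1:(0,2)->(0,3) | p2:escaped
Step 9: p0:escaped | p1:(0,3)->(0,4)->EXIT | p2:escaped
Exit steps: [3, 9, 6]
First to escape: p0 at step 3

Answer: 0 3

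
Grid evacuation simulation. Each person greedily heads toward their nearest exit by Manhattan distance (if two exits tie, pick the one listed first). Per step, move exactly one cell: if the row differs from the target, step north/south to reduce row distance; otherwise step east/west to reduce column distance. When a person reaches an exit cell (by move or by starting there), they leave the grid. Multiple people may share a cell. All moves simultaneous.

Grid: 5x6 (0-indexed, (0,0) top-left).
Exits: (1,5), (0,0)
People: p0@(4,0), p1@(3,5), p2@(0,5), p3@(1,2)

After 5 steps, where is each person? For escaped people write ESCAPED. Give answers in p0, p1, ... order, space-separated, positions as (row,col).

Step 1: p0:(4,0)->(3,0) | p1:(3,5)->(2,5) | p2:(0,5)->(1,5)->EXIT | p3:(1,2)->(1,3)
Step 2: p0:(3,0)->(2,0) | p1:(2,5)->(1,5)->EXIT | p2:escaped | p3:(1,3)->(1,4)
Step 3: p0:(2,0)->(1,0) | p1:escaped | p2:escaped | p3:(1,4)->(1,5)->EXIT
Step 4: p0:(1,0)->(0,0)->EXIT | p1:escaped | p2:escaped | p3:escaped

ESCAPED ESCAPED ESCAPED ESCAPED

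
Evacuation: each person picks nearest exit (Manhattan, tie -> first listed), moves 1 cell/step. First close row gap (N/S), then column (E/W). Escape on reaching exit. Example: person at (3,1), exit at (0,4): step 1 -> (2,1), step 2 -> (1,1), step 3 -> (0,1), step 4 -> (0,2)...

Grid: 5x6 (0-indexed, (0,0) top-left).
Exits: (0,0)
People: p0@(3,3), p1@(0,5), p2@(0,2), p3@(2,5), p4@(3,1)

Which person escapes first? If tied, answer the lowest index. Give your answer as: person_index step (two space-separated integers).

Answer: 2 2

Derivation:
Step 1: p0:(3,3)->(2,3) | p1:(0,5)->(0,4) | p2:(0,2)->(0,1) | p3:(2,5)->(1,5) | p4:(3,1)->(2,1)
Step 2: p0:(2,3)->(1,3) | p1:(0,4)->(0,3) | p2:(0,1)->(0,0)->EXIT | p3:(1,5)->(0,5) | p4:(2,1)->(1,1)
Step 3: p0:(1,3)->(0,3) | p1:(0,3)->(0,2) | p2:escaped | p3:(0,5)->(0,4) | p4:(1,1)->(0,1)
Step 4: p0:(0,3)->(0,2) | p1:(0,2)->(0,1) | p2:escaped | p3:(0,4)->(0,3) | p4:(0,1)->(0,0)->EXIT
Step 5: p0:(0,2)->(0,1) | p1:(0,1)->(0,0)->EXIT | p2:escaped | p3:(0,3)->(0,2) | p4:escaped
Step 6: p0:(0,1)->(0,0)->EXIT | p1:escaped | p2:escaped | p3:(0,2)->(0,1) | p4:escaped
Step 7: p0:escaped | p1:escaped | p2:escaped | p3:(0,1)->(0,0)->EXIT | p4:escaped
Exit steps: [6, 5, 2, 7, 4]
First to escape: p2 at step 2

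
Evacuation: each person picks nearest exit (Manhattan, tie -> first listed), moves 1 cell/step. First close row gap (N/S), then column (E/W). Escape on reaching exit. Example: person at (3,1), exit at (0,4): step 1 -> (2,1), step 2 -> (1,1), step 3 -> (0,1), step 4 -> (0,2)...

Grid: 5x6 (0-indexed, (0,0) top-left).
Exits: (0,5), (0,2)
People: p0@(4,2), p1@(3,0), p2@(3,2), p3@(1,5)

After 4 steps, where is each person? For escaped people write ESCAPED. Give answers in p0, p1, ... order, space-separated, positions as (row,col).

Step 1: p0:(4,2)->(3,2) | p1:(3,0)->(2,0) | p2:(3,2)->(2,2) | p3:(1,5)->(0,5)->EXIT
Step 2: p0:(3,2)->(2,2) | p1:(2,0)->(1,0) | p2:(2,2)->(1,2) | p3:escaped
Step 3: p0:(2,2)->(1,2) | p1:(1,0)->(0,0) | p2:(1,2)->(0,2)->EXIT | p3:escaped
Step 4: p0:(1,2)->(0,2)->EXIT | p1:(0,0)->(0,1) | p2:escaped | p3:escaped

ESCAPED (0,1) ESCAPED ESCAPED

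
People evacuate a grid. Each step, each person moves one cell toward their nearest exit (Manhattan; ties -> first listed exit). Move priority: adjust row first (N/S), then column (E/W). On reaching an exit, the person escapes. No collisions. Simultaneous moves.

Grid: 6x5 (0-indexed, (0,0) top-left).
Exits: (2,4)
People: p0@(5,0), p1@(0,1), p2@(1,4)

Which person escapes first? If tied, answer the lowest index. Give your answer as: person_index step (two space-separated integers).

Step 1: p0:(5,0)->(4,0) | p1:(0,1)->(1,1) | p2:(1,4)->(2,4)->EXIT
Step 2: p0:(4,0)->(3,0) | p1:(1,1)->(2,1) | p2:escaped
Step 3: p0:(3,0)->(2,0) | p1:(2,1)->(2,2) | p2:escaped
Step 4: p0:(2,0)->(2,1) | p1:(2,2)->(2,3) | p2:escaped
Step 5: p0:(2,1)->(2,2) | p1:(2,3)->(2,4)->EXIT | p2:escaped
Step 6: p0:(2,2)->(2,3) | p1:escaped | p2:escaped
Step 7: p0:(2,3)->(2,4)->EXIT | p1:escaped | p2:escaped
Exit steps: [7, 5, 1]
First to escape: p2 at step 1

Answer: 2 1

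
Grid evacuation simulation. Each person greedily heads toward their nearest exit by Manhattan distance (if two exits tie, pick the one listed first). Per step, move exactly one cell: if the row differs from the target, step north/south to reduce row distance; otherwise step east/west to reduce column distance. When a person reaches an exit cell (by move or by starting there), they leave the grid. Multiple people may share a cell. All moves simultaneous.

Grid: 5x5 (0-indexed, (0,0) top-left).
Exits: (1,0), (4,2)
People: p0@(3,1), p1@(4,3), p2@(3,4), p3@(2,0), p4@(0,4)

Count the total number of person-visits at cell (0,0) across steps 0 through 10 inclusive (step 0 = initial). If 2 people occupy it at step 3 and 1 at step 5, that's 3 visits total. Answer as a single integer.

Step 0: p0@(3,1) p1@(4,3) p2@(3,4) p3@(2,0) p4@(0,4) -> at (0,0): 0 [-], cum=0
Step 1: p0@(4,1) p1@ESC p2@(4,4) p3@ESC p4@(1,4) -> at (0,0): 0 [-], cum=0
Step 2: p0@ESC p1@ESC p2@(4,3) p3@ESC p4@(1,3) -> at (0,0): 0 [-], cum=0
Step 3: p0@ESC p1@ESC p2@ESC p3@ESC p4@(1,2) -> at (0,0): 0 [-], cum=0
Step 4: p0@ESC p1@ESC p2@ESC p3@ESC p4@(1,1) -> at (0,0): 0 [-], cum=0
Step 5: p0@ESC p1@ESC p2@ESC p3@ESC p4@ESC -> at (0,0): 0 [-], cum=0
Total visits = 0

Answer: 0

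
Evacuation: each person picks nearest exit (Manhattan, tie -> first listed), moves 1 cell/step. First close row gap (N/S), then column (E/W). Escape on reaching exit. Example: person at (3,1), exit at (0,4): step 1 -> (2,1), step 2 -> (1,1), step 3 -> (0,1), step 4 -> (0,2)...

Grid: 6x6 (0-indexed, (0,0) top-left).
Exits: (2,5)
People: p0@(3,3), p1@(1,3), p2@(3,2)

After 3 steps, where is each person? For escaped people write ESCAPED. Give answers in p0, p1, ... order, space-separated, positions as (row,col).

Step 1: p0:(3,3)->(2,3) | p1:(1,3)->(2,3) | p2:(3,2)->(2,2)
Step 2: p0:(2,3)->(2,4) | p1:(2,3)->(2,4) | p2:(2,2)->(2,3)
Step 3: p0:(2,4)->(2,5)->EXIT | p1:(2,4)->(2,5)->EXIT | p2:(2,3)->(2,4)

ESCAPED ESCAPED (2,4)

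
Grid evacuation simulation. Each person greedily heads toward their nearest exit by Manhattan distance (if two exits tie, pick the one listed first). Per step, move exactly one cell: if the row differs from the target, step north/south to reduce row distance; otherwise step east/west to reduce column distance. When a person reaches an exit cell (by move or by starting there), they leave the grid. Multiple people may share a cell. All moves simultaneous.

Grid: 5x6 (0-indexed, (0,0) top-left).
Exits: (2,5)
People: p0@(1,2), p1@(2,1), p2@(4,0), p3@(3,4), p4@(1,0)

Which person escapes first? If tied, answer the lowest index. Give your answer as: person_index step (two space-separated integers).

Step 1: p0:(1,2)->(2,2) | p1:(2,1)->(2,2) | p2:(4,0)->(3,0) | p3:(3,4)->(2,4) | p4:(1,0)->(2,0)
Step 2: p0:(2,2)->(2,3) | p1:(2,2)->(2,3) | p2:(3,0)->(2,0) | p3:(2,4)->(2,5)->EXIT | p4:(2,0)->(2,1)
Step 3: p0:(2,3)->(2,4) | p1:(2,3)->(2,4) | p2:(2,0)->(2,1) | p3:escaped | p4:(2,1)->(2,2)
Step 4: p0:(2,4)->(2,5)->EXIT | p1:(2,4)->(2,5)->EXIT | p2:(2,1)->(2,2) | p3:escaped | p4:(2,2)->(2,3)
Step 5: p0:escaped | p1:escaped | p2:(2,2)->(2,3) | p3:escaped | p4:(2,3)->(2,4)
Step 6: p0:escaped | p1:escaped | p2:(2,3)->(2,4) | p3:escaped | p4:(2,4)->(2,5)->EXIT
Step 7: p0:escaped | p1:escaped | p2:(2,4)->(2,5)->EXIT | p3:escaped | p4:escaped
Exit steps: [4, 4, 7, 2, 6]
First to escape: p3 at step 2

Answer: 3 2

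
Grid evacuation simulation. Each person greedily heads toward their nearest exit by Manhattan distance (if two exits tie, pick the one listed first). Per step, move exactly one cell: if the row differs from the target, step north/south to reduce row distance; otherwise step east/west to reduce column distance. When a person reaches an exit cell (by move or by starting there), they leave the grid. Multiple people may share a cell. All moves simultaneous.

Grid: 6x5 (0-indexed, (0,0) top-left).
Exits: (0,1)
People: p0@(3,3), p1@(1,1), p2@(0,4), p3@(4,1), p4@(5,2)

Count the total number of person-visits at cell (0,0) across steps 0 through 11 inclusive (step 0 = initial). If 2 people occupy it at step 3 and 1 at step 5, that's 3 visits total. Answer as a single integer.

Answer: 0

Derivation:
Step 0: p0@(3,3) p1@(1,1) p2@(0,4) p3@(4,1) p4@(5,2) -> at (0,0): 0 [-], cum=0
Step 1: p0@(2,3) p1@ESC p2@(0,3) p3@(3,1) p4@(4,2) -> at (0,0): 0 [-], cum=0
Step 2: p0@(1,3) p1@ESC p2@(0,2) p3@(2,1) p4@(3,2) -> at (0,0): 0 [-], cum=0
Step 3: p0@(0,3) p1@ESC p2@ESC p3@(1,1) p4@(2,2) -> at (0,0): 0 [-], cum=0
Step 4: p0@(0,2) p1@ESC p2@ESC p3@ESC p4@(1,2) -> at (0,0): 0 [-], cum=0
Step 5: p0@ESC p1@ESC p2@ESC p3@ESC p4@(0,2) -> at (0,0): 0 [-], cum=0
Step 6: p0@ESC p1@ESC p2@ESC p3@ESC p4@ESC -> at (0,0): 0 [-], cum=0
Total visits = 0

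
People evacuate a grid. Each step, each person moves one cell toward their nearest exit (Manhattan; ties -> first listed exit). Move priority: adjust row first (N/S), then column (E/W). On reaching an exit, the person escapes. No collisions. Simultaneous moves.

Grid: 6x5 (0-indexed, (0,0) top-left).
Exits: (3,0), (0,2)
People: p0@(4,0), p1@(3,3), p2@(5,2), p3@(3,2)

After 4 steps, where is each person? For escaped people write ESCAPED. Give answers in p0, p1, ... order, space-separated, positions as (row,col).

Step 1: p0:(4,0)->(3,0)->EXIT | p1:(3,3)->(3,2) | p2:(5,2)->(4,2) | p3:(3,2)->(3,1)
Step 2: p0:escaped | p1:(3,2)->(3,1) | p2:(4,2)->(3,2) | p3:(3,1)->(3,0)->EXIT
Step 3: p0:escaped | p1:(3,1)->(3,0)->EXIT | p2:(3,2)->(3,1) | p3:escaped
Step 4: p0:escaped | p1:escaped | p2:(3,1)->(3,0)->EXIT | p3:escaped

ESCAPED ESCAPED ESCAPED ESCAPED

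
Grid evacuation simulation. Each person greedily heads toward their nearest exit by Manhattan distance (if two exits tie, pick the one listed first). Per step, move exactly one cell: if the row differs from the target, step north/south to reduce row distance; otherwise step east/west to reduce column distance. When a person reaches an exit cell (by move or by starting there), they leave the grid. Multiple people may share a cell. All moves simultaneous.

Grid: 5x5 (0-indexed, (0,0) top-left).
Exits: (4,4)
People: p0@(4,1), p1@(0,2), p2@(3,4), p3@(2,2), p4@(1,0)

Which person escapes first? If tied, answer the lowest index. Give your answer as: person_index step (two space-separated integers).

Step 1: p0:(4,1)->(4,2) | p1:(0,2)->(1,2) | p2:(3,4)->(4,4)->EXIT | p3:(2,2)->(3,2) | p4:(1,0)->(2,0)
Step 2: p0:(4,2)->(4,3) | p1:(1,2)->(2,2) | p2:escaped | p3:(3,2)->(4,2) | p4:(2,0)->(3,0)
Step 3: p0:(4,3)->(4,4)->EXIT | p1:(2,2)->(3,2) | p2:escaped | p3:(4,2)->(4,3) | p4:(3,0)->(4,0)
Step 4: p0:escaped | p1:(3,2)->(4,2) | p2:escaped | p3:(4,3)->(4,4)->EXIT | p4:(4,0)->(4,1)
Step 5: p0:escaped | p1:(4,2)->(4,3) | p2:escaped | p3:escaped | p4:(4,1)->(4,2)
Step 6: p0:escaped | p1:(4,3)->(4,4)->EXIT | p2:escaped | p3:escaped | p4:(4,2)->(4,3)
Step 7: p0:escaped | p1:escaped | p2:escaped | p3:escaped | p4:(4,3)->(4,4)->EXIT
Exit steps: [3, 6, 1, 4, 7]
First to escape: p2 at step 1

Answer: 2 1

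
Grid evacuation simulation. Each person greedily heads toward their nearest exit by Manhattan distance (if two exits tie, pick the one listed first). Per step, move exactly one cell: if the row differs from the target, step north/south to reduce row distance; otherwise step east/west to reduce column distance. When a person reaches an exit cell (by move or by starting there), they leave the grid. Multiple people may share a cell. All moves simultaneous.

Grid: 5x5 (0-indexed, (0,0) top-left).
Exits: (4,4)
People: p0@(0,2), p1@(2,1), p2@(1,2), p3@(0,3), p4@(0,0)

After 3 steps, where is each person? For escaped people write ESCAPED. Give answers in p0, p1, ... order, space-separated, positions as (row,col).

Step 1: p0:(0,2)->(1,2) | p1:(2,1)->(3,1) | p2:(1,2)->(2,2) | p3:(0,3)->(1,3) | p4:(0,0)->(1,0)
Step 2: p0:(1,2)->(2,2) | p1:(3,1)->(4,1) | p2:(2,2)->(3,2) | p3:(1,3)->(2,3) | p4:(1,0)->(2,0)
Step 3: p0:(2,2)->(3,2) | p1:(4,1)->(4,2) | p2:(3,2)->(4,2) | p3:(2,3)->(3,3) | p4:(2,0)->(3,0)

(3,2) (4,2) (4,2) (3,3) (3,0)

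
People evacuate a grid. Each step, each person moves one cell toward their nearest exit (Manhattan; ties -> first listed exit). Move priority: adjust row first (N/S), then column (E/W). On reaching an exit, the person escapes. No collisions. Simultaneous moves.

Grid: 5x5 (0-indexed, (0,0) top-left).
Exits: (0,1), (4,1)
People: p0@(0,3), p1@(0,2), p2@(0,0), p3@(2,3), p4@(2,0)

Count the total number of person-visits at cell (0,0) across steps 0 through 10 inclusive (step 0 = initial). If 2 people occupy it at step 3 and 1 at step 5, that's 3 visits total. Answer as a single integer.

Answer: 2

Derivation:
Step 0: p0@(0,3) p1@(0,2) p2@(0,0) p3@(2,3) p4@(2,0) -> at (0,0): 1 [p2], cum=1
Step 1: p0@(0,2) p1@ESC p2@ESC p3@(1,3) p4@(1,0) -> at (0,0): 0 [-], cum=1
Step 2: p0@ESC p1@ESC p2@ESC p3@(0,3) p4@(0,0) -> at (0,0): 1 [p4], cum=2
Step 3: p0@ESC p1@ESC p2@ESC p3@(0,2) p4@ESC -> at (0,0): 0 [-], cum=2
Step 4: p0@ESC p1@ESC p2@ESC p3@ESC p4@ESC -> at (0,0): 0 [-], cum=2
Total visits = 2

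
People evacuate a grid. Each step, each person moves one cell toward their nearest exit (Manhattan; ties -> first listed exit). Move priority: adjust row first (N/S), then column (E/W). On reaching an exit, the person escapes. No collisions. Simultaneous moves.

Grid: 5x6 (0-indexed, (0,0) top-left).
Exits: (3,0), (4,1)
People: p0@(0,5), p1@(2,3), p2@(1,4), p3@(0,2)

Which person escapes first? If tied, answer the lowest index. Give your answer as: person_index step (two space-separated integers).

Answer: 1 4

Derivation:
Step 1: p0:(0,5)->(1,5) | p1:(2,3)->(3,3) | p2:(1,4)->(2,4) | p3:(0,2)->(1,2)
Step 2: p0:(1,5)->(2,5) | p1:(3,3)->(3,2) | p2:(2,4)->(3,4) | p3:(1,2)->(2,2)
Step 3: p0:(2,5)->(3,5) | p1:(3,2)->(3,1) | p2:(3,4)->(3,3) | p3:(2,2)->(3,2)
Step 4: p0:(3,5)->(3,4) | p1:(3,1)->(3,0)->EXIT | p2:(3,3)->(3,2) | p3:(3,2)->(3,1)
Step 5: p0:(3,4)->(3,3) | p1:escaped | p2:(3,2)->(3,1) | p3:(3,1)->(3,0)->EXIT
Step 6: p0:(3,3)->(3,2) | p1:escaped | p2:(3,1)->(3,0)->EXIT | p3:escaped
Step 7: p0:(3,2)->(3,1) | p1:escaped | p2:escaped | p3:escaped
Step 8: p0:(3,1)->(3,0)->EXIT | p1:escaped | p2:escaped | p3:escaped
Exit steps: [8, 4, 6, 5]
First to escape: p1 at step 4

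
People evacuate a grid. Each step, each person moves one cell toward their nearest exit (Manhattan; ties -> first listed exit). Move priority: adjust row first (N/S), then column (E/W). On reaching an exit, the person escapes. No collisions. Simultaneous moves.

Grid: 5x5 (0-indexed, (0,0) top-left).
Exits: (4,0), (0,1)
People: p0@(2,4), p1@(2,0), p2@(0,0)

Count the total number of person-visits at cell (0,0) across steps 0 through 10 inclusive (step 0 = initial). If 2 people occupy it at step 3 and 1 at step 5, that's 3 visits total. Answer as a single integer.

Step 0: p0@(2,4) p1@(2,0) p2@(0,0) -> at (0,0): 1 [p2], cum=1
Step 1: p0@(1,4) p1@(3,0) p2@ESC -> at (0,0): 0 [-], cum=1
Step 2: p0@(0,4) p1@ESC p2@ESC -> at (0,0): 0 [-], cum=1
Step 3: p0@(0,3) p1@ESC p2@ESC -> at (0,0): 0 [-], cum=1
Step 4: p0@(0,2) p1@ESC p2@ESC -> at (0,0): 0 [-], cum=1
Step 5: p0@ESC p1@ESC p2@ESC -> at (0,0): 0 [-], cum=1
Total visits = 1

Answer: 1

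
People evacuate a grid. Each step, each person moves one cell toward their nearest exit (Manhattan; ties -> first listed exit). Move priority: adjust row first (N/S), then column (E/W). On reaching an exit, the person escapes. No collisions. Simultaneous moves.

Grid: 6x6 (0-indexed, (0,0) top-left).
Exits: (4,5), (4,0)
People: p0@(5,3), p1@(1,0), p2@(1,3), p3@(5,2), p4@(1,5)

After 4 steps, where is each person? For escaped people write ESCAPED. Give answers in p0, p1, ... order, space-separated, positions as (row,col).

Step 1: p0:(5,3)->(4,3) | p1:(1,0)->(2,0) | p2:(1,3)->(2,3) | p3:(5,2)->(4,2) | p4:(1,5)->(2,5)
Step 2: p0:(4,3)->(4,4) | p1:(2,0)->(3,0) | p2:(2,3)->(3,3) | p3:(4,2)->(4,1) | p4:(2,5)->(3,5)
Step 3: p0:(4,4)->(4,5)->EXIT | p1:(3,0)->(4,0)->EXIT | p2:(3,3)->(4,3) | p3:(4,1)->(4,0)->EXIT | p4:(3,5)->(4,5)->EXIT
Step 4: p0:escaped | p1:escaped | p2:(4,3)->(4,4) | p3:escaped | p4:escaped

ESCAPED ESCAPED (4,4) ESCAPED ESCAPED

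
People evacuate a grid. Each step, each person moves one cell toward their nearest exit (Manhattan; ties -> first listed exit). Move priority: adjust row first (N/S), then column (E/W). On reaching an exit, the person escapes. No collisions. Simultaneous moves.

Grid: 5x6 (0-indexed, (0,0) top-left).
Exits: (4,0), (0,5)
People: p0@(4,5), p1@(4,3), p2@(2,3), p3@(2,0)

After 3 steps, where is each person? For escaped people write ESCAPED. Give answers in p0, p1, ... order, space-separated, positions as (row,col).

Step 1: p0:(4,5)->(3,5) | p1:(4,3)->(4,2) | p2:(2,3)->(1,3) | p3:(2,0)->(3,0)
Step 2: p0:(3,5)->(2,5) | p1:(4,2)->(4,1) | p2:(1,3)->(0,3) | p3:(3,0)->(4,0)->EXIT
Step 3: p0:(2,5)->(1,5) | p1:(4,1)->(4,0)->EXIT | p2:(0,3)->(0,4) | p3:escaped

(1,5) ESCAPED (0,4) ESCAPED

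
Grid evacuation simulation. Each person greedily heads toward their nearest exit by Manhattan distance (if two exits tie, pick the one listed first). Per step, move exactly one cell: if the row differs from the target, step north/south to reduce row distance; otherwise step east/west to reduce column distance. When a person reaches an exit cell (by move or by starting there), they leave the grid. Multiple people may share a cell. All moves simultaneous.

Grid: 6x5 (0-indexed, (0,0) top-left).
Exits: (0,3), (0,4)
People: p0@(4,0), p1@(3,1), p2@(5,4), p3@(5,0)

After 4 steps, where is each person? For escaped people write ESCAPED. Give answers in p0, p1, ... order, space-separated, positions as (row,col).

Step 1: p0:(4,0)->(3,0) | p1:(3,1)->(2,1) | p2:(5,4)->(4,4) | p3:(5,0)->(4,0)
Step 2: p0:(3,0)->(2,0) | p1:(2,1)->(1,1) | p2:(4,4)->(3,4) | p3:(4,0)->(3,0)
Step 3: p0:(2,0)->(1,0) | p1:(1,1)->(0,1) | p2:(3,4)->(2,4) | p3:(3,0)->(2,0)
Step 4: p0:(1,0)->(0,0) | p1:(0,1)->(0,2) | p2:(2,4)->(1,4) | p3:(2,0)->(1,0)

(0,0) (0,2) (1,4) (1,0)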